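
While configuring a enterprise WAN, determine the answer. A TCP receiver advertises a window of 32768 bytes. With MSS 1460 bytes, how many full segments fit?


Given: RWND = 32768 bytes, MSS = 1460 bytes
Full segments = floor(RWND / MSS)
Full segments = floor(32768 / 1460)
Full segments = floor(22.4438) = 22

22


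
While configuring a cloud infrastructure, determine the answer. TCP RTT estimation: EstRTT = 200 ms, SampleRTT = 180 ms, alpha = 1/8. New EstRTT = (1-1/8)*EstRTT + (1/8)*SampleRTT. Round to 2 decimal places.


Given: EstRTT = 200 ms, SampleRTT = 180 ms, alpha = 1/8
New EstRTT = (1 - alpha) * EstRTT + alpha * SampleRTT
(7/8) * 200 = 175
(1/8) * 180 = 22.5
New EstRTT = 175 + 22.5 = 197.5 ms -> 197.50 ms (2 dp)

197.50


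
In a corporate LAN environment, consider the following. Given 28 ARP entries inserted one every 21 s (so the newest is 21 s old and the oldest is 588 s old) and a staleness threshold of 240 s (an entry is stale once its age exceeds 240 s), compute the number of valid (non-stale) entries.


Ages are k * 588/28 s for k = 1..28 (spacing = 21.0000 s).
Entry k is valid iff k * 588/28 <= 240 iff k <= 28 * 240 / 588 = 11.4286
n_valid = floor(11.4286) = 11
(n_stale = 28 - 11 = 17)

11


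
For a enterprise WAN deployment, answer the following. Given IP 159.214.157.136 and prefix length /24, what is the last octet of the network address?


Given: IP = 159.214.157.136, prefix = /24
Subnet mask = 255.255.255.0
Last octet of IP: 136
Last octet of mask: 0
Network last octet = 136 AND 0 = 0

0


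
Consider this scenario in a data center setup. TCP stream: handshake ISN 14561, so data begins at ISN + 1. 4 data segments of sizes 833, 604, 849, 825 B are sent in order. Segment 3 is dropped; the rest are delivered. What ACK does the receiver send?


SYN uses sequence number 14561; first data byte = ISN + 1 = 14562.
Segment 1: SEQ = 14562, len = 833 B, covers [14562, 15394]
Segment 2: SEQ = 15395, len = 604 B, covers [15395, 15998]
Segment 3: SEQ = 15999, len = 849 B, covers [15999, 16847] [LOST]
Segment 4: SEQ = 16848, len = 825 B, covers [16848, 17672]
In-order data received: bytes [14562, 15998] (segments 1..2).
Segment 3 missing -> gap begins at byte 15999; later segments buffered out of order.
Cumulative ACK = next expected in-order byte = 14562 + 833 + 604 = 15999

15999


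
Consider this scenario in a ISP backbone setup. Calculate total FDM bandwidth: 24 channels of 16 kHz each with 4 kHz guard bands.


Given: 24 channels, 16 kHz each, guard = 4 kHz
Channel bandwidth = 24 * 16 = 384 kHz
Guard bands = 23 gaps * 4 kHz = 92 kHz
Total = 384 + 92 = 476 kHz

476


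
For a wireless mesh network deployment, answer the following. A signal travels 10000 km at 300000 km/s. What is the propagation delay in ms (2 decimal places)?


Given: distance = 10000 km, speed = 300000 km/s
Delay = distance / speed = 10000 / 300000 seconds
Delay in ms = 10000 * 1000 / 300000
Delay = 33.3333 ms
Rounded to 2 dp = 33.33 ms

33.33


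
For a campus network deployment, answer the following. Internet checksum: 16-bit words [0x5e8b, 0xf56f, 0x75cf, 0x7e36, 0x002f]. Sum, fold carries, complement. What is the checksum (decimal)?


Given words: [0x5e8b, 0xf56f, 0x75cf, 0x7e36, 0x002f]
Step 1: Sum all words
Raw sum = 24203 + 62831 + 30159 + 32310 + 47 = 149550
Step 2: Fold carry: (18478 + 2) = 18480
One's complement = ~18480 & 0xFFFF = 47055

47055


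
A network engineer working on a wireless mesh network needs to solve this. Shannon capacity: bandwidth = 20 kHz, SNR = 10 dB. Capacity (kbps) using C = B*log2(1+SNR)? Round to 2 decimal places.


Given: B = 20 kHz, SNR = 10 dB
SNR linear = 10^(10/10) = 10
1 + SNR = 11
log2(11) = 3.4594316186
C = 20 * 1000 * 3.4594316186 = 69188.6324 bps
C = 69.188632 kbps -> 69.19 kbps (2 dp)

69.19


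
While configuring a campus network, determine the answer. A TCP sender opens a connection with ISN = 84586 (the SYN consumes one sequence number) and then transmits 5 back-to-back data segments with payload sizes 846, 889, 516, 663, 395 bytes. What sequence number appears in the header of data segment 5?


The SYN occupies sequence number ISN = 84586, so the first data byte is ISN + 1 = 84587.
SEQ of data segment i = (ISN + 1) + sum of payload sizes of segments 1..i-1.
Segment 1: SEQ = 84587, payload = 846 bytes
Segment 2: SEQ = 85433, payload = 889 bytes
Segment 3: SEQ = 86322, payload = 516 bytes
Segment 4: SEQ = 86838, payload = 663 bytes
Segment 5: SEQ = 87501, payload = 395 bytes
SEQ of segment 5 = 84587 + 846 + 889 + 516 + 663 = 87501

87501


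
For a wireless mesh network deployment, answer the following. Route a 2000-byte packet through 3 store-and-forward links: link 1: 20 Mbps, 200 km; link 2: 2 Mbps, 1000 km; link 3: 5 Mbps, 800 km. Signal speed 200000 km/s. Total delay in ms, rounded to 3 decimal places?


Packet = 2000 bytes = 16000 bits. Store-and-forward: sum (t_trans + t_prop) per link.
Link 1: t_trans = 16000/(20*10^6) s = 0.8000 ms; t_prop = 200/200000 s = 1.0000 ms; subtotal = 1.8000 ms
Link 2: t_trans = 16000/(2*10^6) s = 8.0000 ms; t_prop = 1000/200000 s = 5.0000 ms; subtotal = 13.0000 ms
Link 3: t_trans = 16000/(5*10^6) s = 3.2000 ms; t_prop = 800/200000 s = 4.0000 ms; subtotal = 7.2000 ms
End-to-end = 1.8000 + 13.0000 + 7.2000 = 22.0000 ms -> 22.000 ms (3 dp)

22.000


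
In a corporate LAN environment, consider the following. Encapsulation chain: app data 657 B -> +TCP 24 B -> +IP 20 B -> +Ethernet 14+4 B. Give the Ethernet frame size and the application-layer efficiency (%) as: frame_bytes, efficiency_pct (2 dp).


TCP segment = 657 + 24 = 681 B
IP packet = 681 + 20 = 701 B
Ethernet frame = 701 + 14 + 4 = 719 B
Efficiency = app / frame = 657 / 719 = 0.913769 = 91.3769% -> 91.38% (2 dp)

719, 91.38


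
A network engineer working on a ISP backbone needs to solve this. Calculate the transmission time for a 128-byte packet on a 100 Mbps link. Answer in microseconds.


Given: packet = 128 bytes, bandwidth = 100 Mbps
Packet in bits = 128 * 8 = 1024 bits
Bandwidth = 100 * 10^6 = 100000000 bps
Time = 1024 / 100000000 seconds
Time in us = 1024 * 10^6 / 100000000 = 10.24

10.24


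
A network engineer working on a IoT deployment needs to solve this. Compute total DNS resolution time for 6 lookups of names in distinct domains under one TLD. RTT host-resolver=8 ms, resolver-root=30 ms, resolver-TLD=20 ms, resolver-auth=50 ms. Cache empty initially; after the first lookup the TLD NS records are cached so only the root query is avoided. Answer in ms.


Lookup 1 (cold cache): local + root + TLD + auth = 8 + 30 + 20 + 50 = 108 ms
Lookups 2..6 (TLD NS cached -> skip root; new domain -> still ask TLD and auth): local + TLD + auth = 8 + 20 + 50 = 78 ms each
Remaining 5 lookups: 5 * 78 = 390 ms
Total = 108 + 390 = 498 ms

498


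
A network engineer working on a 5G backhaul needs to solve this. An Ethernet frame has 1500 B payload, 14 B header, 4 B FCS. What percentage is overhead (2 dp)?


Given: payload = 1500 B, header = 14 B, trailer = 4 B
Overhead bytes = header + trailer = 14 + 4 = 18
Total frame = payload + overhead = 1500 + 18 = 1518
Overhead % = 18 / 1518 * 100 = 1.1858% -> 1.19% (2 dp)

1.19


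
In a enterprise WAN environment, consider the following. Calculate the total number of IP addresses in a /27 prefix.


Given: CIDR prefix /27
Host bits = 32 - 27 = 5
Total addresses = 2^5 = 32

32


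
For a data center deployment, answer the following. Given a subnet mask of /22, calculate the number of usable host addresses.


Given: subnet mask /22
Host bits = 32 - 22 = 10
Total addresses = 2^10 = 1024
Usable hosts = 1024 - 2 (network + broadcast) = 1022

1022


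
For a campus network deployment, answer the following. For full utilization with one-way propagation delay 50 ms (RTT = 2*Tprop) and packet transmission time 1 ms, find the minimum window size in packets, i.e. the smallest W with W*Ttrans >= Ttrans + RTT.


Given: Ttrans = 1 ms, RTT = 100 ms (= 2 * Tprop, Tprop = 50 ms)
Time until first ACK returns = Ttrans + RTT = 1 + 100 = 101 ms
Need W * Ttrans >= Ttrans + RTT  ->  W >= (Ttrans + RTT) / Ttrans
(Ttrans + RTT) / Ttrans = 101 / 1 = 101
W_min = ceil(101) = 101

101


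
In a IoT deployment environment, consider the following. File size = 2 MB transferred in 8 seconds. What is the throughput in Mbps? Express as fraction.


Given: file = 2 MB, time = 8 s
File in Mb = 2 * 8 = 16 Mb
Throughput = 16 / 8 Mbps
Throughput = 2 Mbps

2


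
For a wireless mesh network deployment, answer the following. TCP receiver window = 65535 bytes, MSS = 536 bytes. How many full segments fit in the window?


Given: RWND = 65535 bytes, MSS = 536 bytes
Full segments = floor(RWND / MSS)
Full segments = floor(65535 / 536)
Full segments = floor(122.2668) = 122

122


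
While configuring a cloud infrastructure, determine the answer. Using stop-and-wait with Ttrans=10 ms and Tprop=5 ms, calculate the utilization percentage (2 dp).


Given: Ttrans = 10 ms, Tprop = 5 ms
RTT = 2 * Tprop = 2 * 5 = 10 ms
U = Ttrans / (Ttrans + RTT)
U = 10 / (10 + 10)
U = 10 / 20 = 0.5
U% = 50.00%

50.00


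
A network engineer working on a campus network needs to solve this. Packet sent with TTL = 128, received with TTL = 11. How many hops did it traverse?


Given: initial TTL = 128, received TTL = 11
Hops = initial TTL - received TTL
Hops = 128 - 11 = 117

117


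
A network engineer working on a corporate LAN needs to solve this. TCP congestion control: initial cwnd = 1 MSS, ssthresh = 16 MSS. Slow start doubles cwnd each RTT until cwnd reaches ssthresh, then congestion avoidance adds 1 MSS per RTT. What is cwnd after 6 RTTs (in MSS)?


RTT 0: cwnd = 1 MSS (initial)
RTT 1: cwnd = 2 MSS (slow start, doubled)
RTT 2: cwnd = 4 MSS (slow start, doubled)
RTT 3: cwnd = 8 MSS (slow start, doubled)
RTT 4: cwnd = 16 MSS (slow start, doubled)
RTT 5: cwnd = 17 MSS (congestion avoidance, +1)
RTT 6: cwnd = 18 MSS (congestion avoidance, +1)

18


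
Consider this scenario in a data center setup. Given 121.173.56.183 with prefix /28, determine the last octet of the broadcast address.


Given: IP = 121.173.56.183, prefix = /28
Host bits = 32 - 28 = 4
Network last octet = 183 AND mask = 176
Host part size = 2^4 - 1 = 15
Broadcast last octet = 176 OR 15 = 191

191


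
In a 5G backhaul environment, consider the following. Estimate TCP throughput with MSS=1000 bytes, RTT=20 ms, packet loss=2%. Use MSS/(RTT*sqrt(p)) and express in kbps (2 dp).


Given: MSS = 1000 bytes, RTT = 20 ms, loss = 2%
RTT in seconds = 20 / 1000 = 0.02
Loss rate = 2% = 0.02
sqrt(loss) = sqrt(0.02) = 0.141421356237
Throughput (bytes/s) = 1000 / (0.02 * 0.141421356237) = 353553.3906
Throughput (kbps) = 353553.3906 * 8 / 1000 = 2828.427125 -> 2828.43 kbps (2 dp)

2828.43


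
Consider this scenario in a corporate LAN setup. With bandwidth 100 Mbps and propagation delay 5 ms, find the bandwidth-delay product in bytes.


Given: bandwidth = 100 Mbps, delay = 5 ms
BDP in bits = 100 * 10^6 * 5 / 1000
BDP in bits = 500000
BDP in bytes = 500000 / 8 = 62500

62500


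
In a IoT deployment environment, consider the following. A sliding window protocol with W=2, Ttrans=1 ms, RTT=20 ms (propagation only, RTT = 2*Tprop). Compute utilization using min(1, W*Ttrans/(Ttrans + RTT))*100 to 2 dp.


Given: W = 2, Ttrans = 1 ms, RTT = 20 ms (= 2 * Tprop, Tprop = 10 ms)
Cycle time = Ttrans + RTT = 1 + 20 = 21 ms (first packet sent until its ACK returns)
W * Ttrans = 2 * 1 = 2 ms of sending per cycle
W * Ttrans / (Ttrans + RTT) = 2 / 21 = 0.095238
U = min(1, 0.095238) = 0.095238
U% = 9.52%

9.52


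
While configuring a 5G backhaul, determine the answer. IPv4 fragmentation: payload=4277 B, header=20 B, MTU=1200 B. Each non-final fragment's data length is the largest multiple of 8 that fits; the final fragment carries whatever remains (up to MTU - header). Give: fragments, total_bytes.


Max data per non-final fragment = floor((MTU - header)/8)*8 = floor((1200 - 20)/8)*8 = floor(1180/8)*8 = 1176 B
Final fragment needs no 8-byte alignment: it can carry up to MTU - header = 1180 B
Non-final fragments needed = ceil((payload - 1180) / 1176) = ceil(3097/1176) = ceil(2.6335) = 3
Number of fragments = 3 + 1 = 4
Fragment sizes (data): 3 * 1176 B + 749 B (last, 749 <= 1180 OK)
Total bytes sent = payload + n_frags * header = 4277 + 4*20 = 4277 + 80 = 4357 B

4, 4357


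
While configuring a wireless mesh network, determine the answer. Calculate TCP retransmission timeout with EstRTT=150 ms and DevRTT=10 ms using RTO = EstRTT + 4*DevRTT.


Given: EstRTT = 150 ms, DevRTT = 10 ms
Timeout = EstRTT + 4 * DevRTT
4 * DevRTT = 4 * 10 = 40
Timeout = 150 + 40 = 190 ms

190


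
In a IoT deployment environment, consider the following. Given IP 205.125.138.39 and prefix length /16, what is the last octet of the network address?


Given: IP = 205.125.138.39, prefix = /16
Subnet mask = 255.255.0.0
Last octet of IP: 39
Last octet of mask: 0
Network last octet = 39 AND 0 = 0

0


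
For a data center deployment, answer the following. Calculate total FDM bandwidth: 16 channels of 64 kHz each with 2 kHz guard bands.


Given: 16 channels, 64 kHz each, guard = 2 kHz
Channel bandwidth = 16 * 64 = 1024 kHz
Guard bands = 15 gaps * 2 kHz = 30 kHz
Total = 1024 + 30 = 1054 kHz

1054


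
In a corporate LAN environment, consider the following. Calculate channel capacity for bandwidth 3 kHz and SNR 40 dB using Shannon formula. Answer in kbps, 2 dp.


Given: B = 3 kHz, SNR = 40 dB
SNR linear = 10^(40/10) = 10000
1 + SNR = 10001
log2(10001) = 13.2878566418
C = 3 * 1000 * 13.2878566418 = 39863.5699 bps
C = 39.863570 kbps -> 39.86 kbps (2 dp)

39.86


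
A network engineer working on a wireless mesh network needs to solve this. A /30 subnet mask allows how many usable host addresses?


Given: subnet mask /30
Host bits = 32 - 30 = 2
Total addresses = 2^2 = 4
Usable hosts = 4 - 2 (network + broadcast) = 2

2


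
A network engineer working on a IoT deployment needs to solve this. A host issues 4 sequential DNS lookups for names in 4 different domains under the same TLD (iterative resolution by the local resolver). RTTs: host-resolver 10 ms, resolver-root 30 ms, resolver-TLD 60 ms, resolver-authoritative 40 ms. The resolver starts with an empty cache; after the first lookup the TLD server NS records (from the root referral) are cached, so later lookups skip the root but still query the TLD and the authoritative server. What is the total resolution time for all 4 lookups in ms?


Lookup 1 (cold cache): local + root + TLD + auth = 10 + 30 + 60 + 40 = 140 ms
Lookups 2..4 (TLD NS cached -> skip root; new domain -> still ask TLD and auth): local + TLD + auth = 10 + 60 + 40 = 110 ms each
Remaining 3 lookups: 3 * 110 = 330 ms
Total = 140 + 330 = 470 ms

470


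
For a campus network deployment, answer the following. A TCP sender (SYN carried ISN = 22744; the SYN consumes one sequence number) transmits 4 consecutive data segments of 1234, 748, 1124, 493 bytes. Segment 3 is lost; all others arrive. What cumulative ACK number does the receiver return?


SYN uses sequence number 22744; first data byte = ISN + 1 = 22745.
Segment 1: SEQ = 22745, len = 1234 B, covers [22745, 23978]
Segment 2: SEQ = 23979, len = 748 B, covers [23979, 24726]
Segment 3: SEQ = 24727, len = 1124 B, covers [24727, 25850] [LOST]
Segment 4: SEQ = 25851, len = 493 B, covers [25851, 26343]
In-order data received: bytes [22745, 24726] (segments 1..2).
Segment 3 missing -> gap begins at byte 24727; later segments buffered out of order.
Cumulative ACK = next expected in-order byte = 22745 + 1234 + 748 = 24727

24727


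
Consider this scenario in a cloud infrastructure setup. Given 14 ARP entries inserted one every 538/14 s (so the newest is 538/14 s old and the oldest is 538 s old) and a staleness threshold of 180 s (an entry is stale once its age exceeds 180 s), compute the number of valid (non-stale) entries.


Ages are k * 538/14 s for k = 1..14 (spacing = 38.4286 s).
Entry k is valid iff k * 538/14 <= 180 iff k <= 14 * 180 / 538 = 4.6840
n_valid = floor(4.6840) = 4
(n_stale = 14 - 4 = 10)

4


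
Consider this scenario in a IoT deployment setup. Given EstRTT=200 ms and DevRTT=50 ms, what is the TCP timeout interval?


Given: EstRTT = 200 ms, DevRTT = 50 ms
Timeout = EstRTT + 4 * DevRTT
4 * DevRTT = 4 * 50 = 200
Timeout = 200 + 200 = 400 ms

400


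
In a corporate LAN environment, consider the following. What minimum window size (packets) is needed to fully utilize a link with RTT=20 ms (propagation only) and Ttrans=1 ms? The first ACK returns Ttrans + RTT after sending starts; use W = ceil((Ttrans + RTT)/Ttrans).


Given: Ttrans = 1 ms, RTT = 20 ms (= 2 * Tprop, Tprop = 10 ms)
Time until first ACK returns = Ttrans + RTT = 1 + 20 = 21 ms
Need W * Ttrans >= Ttrans + RTT  ->  W >= (Ttrans + RTT) / Ttrans
(Ttrans + RTT) / Ttrans = 21 / 1 = 21
W_min = ceil(21) = 21

21


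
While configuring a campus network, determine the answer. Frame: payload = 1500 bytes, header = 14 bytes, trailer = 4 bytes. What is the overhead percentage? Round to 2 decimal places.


Given: payload = 1500 B, header = 14 B, trailer = 4 B
Overhead bytes = header + trailer = 14 + 4 = 18
Total frame = payload + overhead = 1500 + 18 = 1518
Overhead % = 18 / 1518 * 100 = 1.1858% -> 1.19% (2 dp)

1.19


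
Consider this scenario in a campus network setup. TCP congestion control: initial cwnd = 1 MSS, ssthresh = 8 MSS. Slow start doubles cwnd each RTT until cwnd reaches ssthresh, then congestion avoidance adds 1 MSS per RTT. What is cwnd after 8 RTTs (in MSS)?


RTT 0: cwnd = 1 MSS (initial)
RTT 1: cwnd = 2 MSS (slow start, doubled)
RTT 2: cwnd = 4 MSS (slow start, doubled)
RTT 3: cwnd = 8 MSS (slow start, doubled)
RTT 4: cwnd = 9 MSS (congestion avoidance, +1)
RTT 5: cwnd = 10 MSS (congestion avoidance, +1)
RTT 6: cwnd = 11 MSS (congestion avoidance, +1)
RTT 7: cwnd = 12 MSS (congestion avoidance, +1)
RTT 8: cwnd = 13 MSS (congestion avoidance, +1)

13


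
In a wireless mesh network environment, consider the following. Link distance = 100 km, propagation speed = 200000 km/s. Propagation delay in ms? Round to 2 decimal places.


Given: distance = 100 km, speed = 200000 km/s
Delay = distance / speed = 100 / 200000 seconds
Delay in ms = 100 * 1000 / 200000
Delay = 0.5000 ms
Rounded to 2 dp = 0.50 ms

0.50


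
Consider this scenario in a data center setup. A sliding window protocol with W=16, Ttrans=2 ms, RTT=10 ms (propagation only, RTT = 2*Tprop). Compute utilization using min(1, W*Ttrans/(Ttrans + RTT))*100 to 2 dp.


Given: W = 16, Ttrans = 2 ms, RTT = 10 ms (= 2 * Tprop, Tprop = 5 ms)
Cycle time = Ttrans + RTT = 2 + 10 = 12 ms (first packet sent until its ACK returns)
W * Ttrans = 16 * 2 = 32 ms of sending per cycle
W * Ttrans / (Ttrans + RTT) = 32 / 12 = 2.666667
U = min(1, 2.666667) = 1.000000
U% = 100.00%

100.00


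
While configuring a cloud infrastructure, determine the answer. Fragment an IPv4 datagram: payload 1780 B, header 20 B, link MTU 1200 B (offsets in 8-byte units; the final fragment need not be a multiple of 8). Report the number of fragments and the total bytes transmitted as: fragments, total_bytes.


Max data per non-final fragment = floor((MTU - header)/8)*8 = floor((1200 - 20)/8)*8 = floor(1180/8)*8 = 1176 B
Final fragment needs no 8-byte alignment: it can carry up to MTU - header = 1180 B
Non-final fragments needed = ceil((payload - 1180) / 1176) = ceil(600/1176) = ceil(0.5102) = 1
Number of fragments = 1 + 1 = 2
Fragment sizes (data): 1 * 1176 B + 604 B (last, 604 <= 1180 OK)
Total bytes sent = payload + n_frags * header = 1780 + 2*20 = 1780 + 40 = 1820 B

2, 1820


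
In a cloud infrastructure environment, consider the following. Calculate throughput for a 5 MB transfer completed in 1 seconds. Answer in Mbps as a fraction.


Given: file = 5 MB, time = 1 s
File in Mb = 5 * 8 = 40 Mb
Throughput = 40 / 1 Mbps
Throughput = 40 Mbps

40


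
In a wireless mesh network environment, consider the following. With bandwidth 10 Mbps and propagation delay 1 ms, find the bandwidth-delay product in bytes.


Given: bandwidth = 10 Mbps, delay = 1 ms
BDP in bits = 10 * 10^6 * 1 / 1000
BDP in bits = 10000
BDP in bytes = 10000 / 8 = 1250

1250


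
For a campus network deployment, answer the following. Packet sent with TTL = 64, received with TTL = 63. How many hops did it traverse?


Given: initial TTL = 64, received TTL = 63
Hops = initial TTL - received TTL
Hops = 64 - 63 = 1

1


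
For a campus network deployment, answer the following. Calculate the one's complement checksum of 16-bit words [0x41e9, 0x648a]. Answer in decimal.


Given words: [0x41e9, 0x648a]
Step 1: Sum all words
Raw sum = 16873 + 25738 = 42611
One's complement = ~42611 & 0xFFFF = 22924

22924


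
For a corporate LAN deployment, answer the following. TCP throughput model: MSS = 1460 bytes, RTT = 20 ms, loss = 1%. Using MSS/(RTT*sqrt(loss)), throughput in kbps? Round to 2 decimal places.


Given: MSS = 1460 bytes, RTT = 20 ms, loss = 1%
RTT in seconds = 20 / 1000 = 0.02
Loss rate = 1% = 0.01
sqrt(loss) = sqrt(0.01) = 0.1
Throughput (bytes/s) = 1460 / (0.02 * 0.1) = 730000.0000
Throughput (kbps) = 730000.0000 * 8 / 1000 = 5840.000000 -> 5840.00 kbps (2 dp)

5840.00


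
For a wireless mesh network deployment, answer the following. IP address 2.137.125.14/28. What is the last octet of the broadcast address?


Given: IP = 2.137.125.14, prefix = /28
Host bits = 32 - 28 = 4
Network last octet = 14 AND mask = 0
Host part size = 2^4 - 1 = 15
Broadcast last octet = 0 OR 15 = 15

15


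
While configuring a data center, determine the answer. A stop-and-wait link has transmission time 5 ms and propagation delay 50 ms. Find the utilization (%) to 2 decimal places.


Given: Ttrans = 5 ms, Tprop = 50 ms
RTT = 2 * Tprop = 2 * 50 = 100 ms
U = Ttrans / (Ttrans + RTT)
U = 5 / (5 + 100)
U = 5 / 105 = 0.047619
U% = 4.76%

4.76


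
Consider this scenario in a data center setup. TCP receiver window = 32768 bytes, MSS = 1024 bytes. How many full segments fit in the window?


Given: RWND = 32768 bytes, MSS = 1024 bytes
Full segments = floor(RWND / MSS)
Full segments = floor(32768 / 1024)
Full segments = floor(32.0) = 32

32


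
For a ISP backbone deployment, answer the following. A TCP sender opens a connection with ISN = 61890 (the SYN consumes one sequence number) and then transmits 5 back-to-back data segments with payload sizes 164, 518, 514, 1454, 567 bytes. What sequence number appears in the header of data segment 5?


The SYN occupies sequence number ISN = 61890, so the first data byte is ISN + 1 = 61891.
SEQ of data segment i = (ISN + 1) + sum of payload sizes of segments 1..i-1.
Segment 1: SEQ = 61891, payload = 164 bytes
Segment 2: SEQ = 62055, payload = 518 bytes
Segment 3: SEQ = 62573, payload = 514 bytes
Segment 4: SEQ = 63087, payload = 1454 bytes
Segment 5: SEQ = 64541, payload = 567 bytes
SEQ of segment 5 = 61891 + 164 + 518 + 514 + 1454 = 64541

64541


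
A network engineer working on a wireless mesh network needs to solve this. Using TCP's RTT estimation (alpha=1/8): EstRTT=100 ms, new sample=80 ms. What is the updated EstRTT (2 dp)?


Given: EstRTT = 100 ms, SampleRTT = 80 ms, alpha = 1/8
New EstRTT = (1 - alpha) * EstRTT + alpha * SampleRTT
(7/8) * 100 = 87.5
(1/8) * 80 = 10
New EstRTT = 87.5 + 10 = 97.5 ms -> 97.50 ms (2 dp)

97.50


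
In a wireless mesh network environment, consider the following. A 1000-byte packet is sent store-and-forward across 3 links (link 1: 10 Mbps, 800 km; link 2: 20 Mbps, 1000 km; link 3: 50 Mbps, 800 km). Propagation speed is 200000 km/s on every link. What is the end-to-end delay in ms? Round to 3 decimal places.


Packet = 1000 bytes = 8000 bits. Store-and-forward: sum (t_trans + t_prop) per link.
Link 1: t_trans = 8000/(10*10^6) s = 0.8000 ms; t_prop = 800/200000 s = 4.0000 ms; subtotal = 4.8000 ms
Link 2: t_trans = 8000/(20*10^6) s = 0.4000 ms; t_prop = 1000/200000 s = 5.0000 ms; subtotal = 5.4000 ms
Link 3: t_trans = 8000/(50*10^6) s = 0.1600 ms; t_prop = 800/200000 s = 4.0000 ms; subtotal = 4.1600 ms
End-to-end = 4.8000 + 5.4000 + 4.1600 = 14.3600 ms -> 14.360 ms (3 dp)

14.360


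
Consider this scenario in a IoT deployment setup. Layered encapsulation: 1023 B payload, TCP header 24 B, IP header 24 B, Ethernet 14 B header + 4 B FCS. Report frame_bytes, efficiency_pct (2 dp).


TCP segment = 1023 + 24 = 1047 B
IP packet = 1047 + 24 = 1071 B
Ethernet frame = 1071 + 14 + 4 = 1089 B
Efficiency = app / frame = 1023 / 1089 = 0.939394 = 93.9394% -> 93.94% (2 dp)

1089, 93.94


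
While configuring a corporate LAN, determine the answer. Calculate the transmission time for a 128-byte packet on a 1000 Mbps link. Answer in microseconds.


Given: packet = 128 bytes, bandwidth = 1000 Mbps
Packet in bits = 128 * 8 = 1024 bits
Bandwidth = 1000 * 10^6 = 1000000000 bps
Time = 1024 / 1000000000 seconds
Time in us = 1024 * 10^6 / 1000000000 = 1.024

1.024


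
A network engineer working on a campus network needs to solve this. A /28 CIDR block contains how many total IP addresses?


Given: CIDR prefix /28
Host bits = 32 - 28 = 4
Total addresses = 2^4 = 16

16


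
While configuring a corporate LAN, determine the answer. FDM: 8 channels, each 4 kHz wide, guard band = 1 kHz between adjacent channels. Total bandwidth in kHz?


Given: 8 channels, 4 kHz each, guard = 1 kHz
Channel bandwidth = 8 * 4 = 32 kHz
Guard bands = 7 gaps * 1 kHz = 7 kHz
Total = 32 + 7 = 39 kHz

39


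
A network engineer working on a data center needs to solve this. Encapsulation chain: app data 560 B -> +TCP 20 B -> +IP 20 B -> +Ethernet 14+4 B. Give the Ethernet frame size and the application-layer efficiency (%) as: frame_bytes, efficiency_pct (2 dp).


TCP segment = 560 + 20 = 580 B
IP packet = 580 + 20 = 600 B
Ethernet frame = 600 + 14 + 4 = 618 B
Efficiency = app / frame = 560 / 618 = 0.906149 = 90.6149% -> 90.61% (2 dp)

618, 90.61


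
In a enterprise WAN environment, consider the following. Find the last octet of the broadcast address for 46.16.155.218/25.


Given: IP = 46.16.155.218, prefix = /25
Host bits = 32 - 25 = 7
Network last octet = 218 AND mask = 128
Host part size = 2^7 - 1 = 127
Broadcast last octet = 128 OR 127 = 255

255


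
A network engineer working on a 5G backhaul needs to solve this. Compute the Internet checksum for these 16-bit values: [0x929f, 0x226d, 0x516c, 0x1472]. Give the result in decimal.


Given words: [0x929f, 0x226d, 0x516c, 0x1472]
Step 1: Sum all words
Raw sum = 37535 + 8813 + 20844 + 5234 = 72426
Step 2: Fold carry: (6890 + 1) = 6891
One's complement = ~6891 & 0xFFFF = 58644

58644


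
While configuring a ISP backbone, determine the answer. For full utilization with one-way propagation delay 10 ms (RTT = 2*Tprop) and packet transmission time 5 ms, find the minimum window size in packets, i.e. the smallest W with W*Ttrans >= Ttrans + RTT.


Given: Ttrans = 5 ms, RTT = 20 ms (= 2 * Tprop, Tprop = 10 ms)
Time until first ACK returns = Ttrans + RTT = 5 + 20 = 25 ms
Need W * Ttrans >= Ttrans + RTT  ->  W >= (Ttrans + RTT) / Ttrans
(Ttrans + RTT) / Ttrans = 25 / 5 = 5
W_min = ceil(5) = 5

5


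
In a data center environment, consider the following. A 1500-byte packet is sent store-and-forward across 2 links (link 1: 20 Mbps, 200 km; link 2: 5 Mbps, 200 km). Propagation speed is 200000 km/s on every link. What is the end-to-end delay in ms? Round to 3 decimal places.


Packet = 1500 bytes = 12000 bits. Store-and-forward: sum (t_trans + t_prop) per link.
Link 1: t_trans = 12000/(20*10^6) s = 0.6000 ms; t_prop = 200/200000 s = 1.0000 ms; subtotal = 1.6000 ms
Link 2: t_trans = 12000/(5*10^6) s = 2.4000 ms; t_prop = 200/200000 s = 1.0000 ms; subtotal = 3.4000 ms
End-to-end = 1.6000 + 3.4000 = 5.0000 ms -> 5.000 ms (3 dp)

5.000


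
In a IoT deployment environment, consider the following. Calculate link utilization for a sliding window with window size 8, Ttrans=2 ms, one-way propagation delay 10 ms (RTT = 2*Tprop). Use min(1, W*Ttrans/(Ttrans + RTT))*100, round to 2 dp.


Given: W = 8, Ttrans = 2 ms, RTT = 20 ms (= 2 * Tprop, Tprop = 10 ms)
Cycle time = Ttrans + RTT = 2 + 20 = 22 ms (first packet sent until its ACK returns)
W * Ttrans = 8 * 2 = 16 ms of sending per cycle
W * Ttrans / (Ttrans + RTT) = 16 / 22 = 0.727273
U = min(1, 0.727273) = 0.727273
U% = 72.73%

72.73


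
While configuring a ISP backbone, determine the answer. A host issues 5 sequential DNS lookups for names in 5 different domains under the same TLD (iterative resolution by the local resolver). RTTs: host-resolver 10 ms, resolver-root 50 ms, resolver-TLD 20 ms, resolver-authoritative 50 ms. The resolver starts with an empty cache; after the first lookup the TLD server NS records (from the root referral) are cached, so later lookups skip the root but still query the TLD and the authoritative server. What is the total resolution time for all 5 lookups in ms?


Lookup 1 (cold cache): local + root + TLD + auth = 10 + 50 + 20 + 50 = 130 ms
Lookups 2..5 (TLD NS cached -> skip root; new domain -> still ask TLD and auth): local + TLD + auth = 10 + 20 + 50 = 80 ms each
Remaining 4 lookups: 4 * 80 = 320 ms
Total = 130 + 320 = 450 ms

450


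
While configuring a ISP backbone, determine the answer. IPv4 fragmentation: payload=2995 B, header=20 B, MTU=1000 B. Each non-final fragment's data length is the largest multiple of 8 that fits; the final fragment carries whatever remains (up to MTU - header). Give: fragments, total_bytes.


Max data per non-final fragment = floor((MTU - header)/8)*8 = floor((1000 - 20)/8)*8 = floor(980/8)*8 = 976 B
Final fragment needs no 8-byte alignment: it can carry up to MTU - header = 980 B
Non-final fragments needed = ceil((payload - 980) / 976) = ceil(2015/976) = ceil(2.0645) = 3
Number of fragments = 3 + 1 = 4
Fragment sizes (data): 3 * 976 B + 67 B (last, 67 <= 980 OK)
Total bytes sent = payload + n_frags * header = 2995 + 4*20 = 2995 + 80 = 3075 B

4, 3075


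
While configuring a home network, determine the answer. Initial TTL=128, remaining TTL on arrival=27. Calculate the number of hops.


Given: initial TTL = 128, received TTL = 27
Hops = initial TTL - received TTL
Hops = 128 - 27 = 101

101


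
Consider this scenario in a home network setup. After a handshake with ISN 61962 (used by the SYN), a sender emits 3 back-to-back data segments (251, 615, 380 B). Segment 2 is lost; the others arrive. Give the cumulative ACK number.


SYN uses sequence number 61962; first data byte = ISN + 1 = 61963.
Segment 1: SEQ = 61963, len = 251 B, covers [61963, 62213]
Segment 2: SEQ = 62214, len = 615 B, covers [62214, 62828] [LOST]
Segment 3: SEQ = 62829, len = 380 B, covers [62829, 63208]
In-order data received: bytes [61963, 62213] (segments 1..1).
Segment 2 missing -> gap begins at byte 62214; later segments buffered out of order.
Cumulative ACK = next expected in-order byte = 61963 + 251 = 62214

62214


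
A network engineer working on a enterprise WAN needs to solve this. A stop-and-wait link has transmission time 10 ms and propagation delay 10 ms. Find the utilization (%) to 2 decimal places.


Given: Ttrans = 10 ms, Tprop = 10 ms
RTT = 2 * Tprop = 2 * 10 = 20 ms
U = Ttrans / (Ttrans + RTT)
U = 10 / (10 + 20)
U = 10 / 30 = 0.333333
U% = 33.33%

33.33


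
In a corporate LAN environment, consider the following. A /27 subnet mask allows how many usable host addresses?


Given: subnet mask /27
Host bits = 32 - 27 = 5
Total addresses = 2^5 = 32
Usable hosts = 32 - 2 (network + broadcast) = 30

30


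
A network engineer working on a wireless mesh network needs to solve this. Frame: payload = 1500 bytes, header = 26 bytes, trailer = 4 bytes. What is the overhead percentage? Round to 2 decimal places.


Given: payload = 1500 B, header = 26 B, trailer = 4 B
Overhead bytes = header + trailer = 26 + 4 = 30
Total frame = payload + overhead = 1500 + 30 = 1530
Overhead % = 30 / 1530 * 100 = 1.9608% -> 1.96% (2 dp)

1.96


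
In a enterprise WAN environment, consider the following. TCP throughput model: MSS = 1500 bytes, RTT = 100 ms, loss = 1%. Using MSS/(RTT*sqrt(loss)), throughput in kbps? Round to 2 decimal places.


Given: MSS = 1500 bytes, RTT = 100 ms, loss = 1%
RTT in seconds = 100 / 1000 = 0.1
Loss rate = 1% = 0.01
sqrt(loss) = sqrt(0.01) = 0.1
Throughput (bytes/s) = 1500 / (0.1 * 0.1) = 150000.0000
Throughput (kbps) = 150000.0000 * 8 / 1000 = 1200.000000 -> 1200.00 kbps (2 dp)

1200.00


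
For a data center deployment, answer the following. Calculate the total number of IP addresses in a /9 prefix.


Given: CIDR prefix /9
Host bits = 32 - 9 = 23
Total addresses = 2^23 = 8388608

8388608


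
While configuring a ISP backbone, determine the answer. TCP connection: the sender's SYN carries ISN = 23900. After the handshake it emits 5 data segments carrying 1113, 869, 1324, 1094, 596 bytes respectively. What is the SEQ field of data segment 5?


The SYN occupies sequence number ISN = 23900, so the first data byte is ISN + 1 = 23901.
SEQ of data segment i = (ISN + 1) + sum of payload sizes of segments 1..i-1.
Segment 1: SEQ = 23901, payload = 1113 bytes
Segment 2: SEQ = 25014, payload = 869 bytes
Segment 3: SEQ = 25883, payload = 1324 bytes
Segment 4: SEQ = 27207, payload = 1094 bytes
Segment 5: SEQ = 28301, payload = 596 bytes
SEQ of segment 5 = 23901 + 1113 + 869 + 1324 + 1094 = 28301

28301


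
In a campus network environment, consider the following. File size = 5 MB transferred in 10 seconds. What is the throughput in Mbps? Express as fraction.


Given: file = 5 MB, time = 10 s
File in Mb = 5 * 8 = 40 Mb
Throughput = 40 / 10 Mbps
Throughput = 4 Mbps

4


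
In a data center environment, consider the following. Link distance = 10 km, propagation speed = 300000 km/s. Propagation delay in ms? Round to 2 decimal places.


Given: distance = 10 km, speed = 300000 km/s
Delay = distance / speed = 10 / 300000 seconds
Delay in ms = 10 * 1000 / 300000
Delay = 0.0333 ms
Rounded to 2 dp = 0.03 ms

0.03


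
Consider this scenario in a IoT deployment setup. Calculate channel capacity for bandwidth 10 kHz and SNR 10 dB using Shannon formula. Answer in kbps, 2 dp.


Given: B = 10 kHz, SNR = 10 dB
SNR linear = 10^(10/10) = 10
1 + SNR = 11
log2(11) = 3.4594316186
C = 10 * 1000 * 3.4594316186 = 34594.3162 bps
C = 34.594316 kbps -> 34.59 kbps (2 dp)

34.59


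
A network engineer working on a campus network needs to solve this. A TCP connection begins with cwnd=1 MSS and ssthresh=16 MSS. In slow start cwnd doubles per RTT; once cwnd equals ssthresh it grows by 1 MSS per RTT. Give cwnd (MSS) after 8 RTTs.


RTT 0: cwnd = 1 MSS (initial)
RTT 1: cwnd = 2 MSS (slow start, doubled)
RTT 2: cwnd = 4 MSS (slow start, doubled)
RTT 3: cwnd = 8 MSS (slow start, doubled)
RTT 4: cwnd = 16 MSS (slow start, doubled)
RTT 5: cwnd = 17 MSS (congestion avoidance, +1)
RTT 6: cwnd = 18 MSS (congestion avoidance, +1)
RTT 7: cwnd = 19 MSS (congestion avoidance, +1)
RTT 8: cwnd = 20 MSS (congestion avoidance, +1)

20


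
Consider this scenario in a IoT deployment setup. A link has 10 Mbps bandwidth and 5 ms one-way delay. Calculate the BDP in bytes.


Given: bandwidth = 10 Mbps, delay = 5 ms
BDP in bits = 10 * 10^6 * 5 / 1000
BDP in bits = 50000
BDP in bytes = 50000 / 8 = 6250

6250


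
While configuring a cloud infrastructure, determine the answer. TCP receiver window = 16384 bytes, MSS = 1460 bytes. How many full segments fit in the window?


Given: RWND = 16384 bytes, MSS = 1460 bytes
Full segments = floor(RWND / MSS)
Full segments = floor(16384 / 1460)
Full segments = floor(11.2219) = 11

11


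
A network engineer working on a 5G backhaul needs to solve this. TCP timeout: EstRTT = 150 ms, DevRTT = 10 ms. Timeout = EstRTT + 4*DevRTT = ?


Given: EstRTT = 150 ms, DevRTT = 10 ms
Timeout = EstRTT + 4 * DevRTT
4 * DevRTT = 4 * 10 = 40
Timeout = 150 + 40 = 190 ms

190


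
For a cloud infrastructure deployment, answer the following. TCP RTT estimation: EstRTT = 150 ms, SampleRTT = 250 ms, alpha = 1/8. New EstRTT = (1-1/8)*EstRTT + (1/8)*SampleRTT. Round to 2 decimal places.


Given: EstRTT = 150 ms, SampleRTT = 250 ms, alpha = 1/8
New EstRTT = (1 - alpha) * EstRTT + alpha * SampleRTT
(7/8) * 150 = 131.25
(1/8) * 250 = 31.25
New EstRTT = 131.25 + 31.25 = 162.5 ms -> 162.50 ms (2 dp)

162.50


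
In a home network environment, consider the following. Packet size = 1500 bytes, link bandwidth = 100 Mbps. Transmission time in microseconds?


Given: packet = 1500 bytes, bandwidth = 100 Mbps
Packet in bits = 1500 * 8 = 12000 bits
Bandwidth = 100 * 10^6 = 100000000 bps
Time = 12000 / 100000000 seconds
Time in us = 12000 * 10^6 / 100000000 = 120

120


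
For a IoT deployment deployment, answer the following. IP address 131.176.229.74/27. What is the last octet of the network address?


Given: IP = 131.176.229.74, prefix = /27
Subnet mask = 255.255.255.224
Last octet of IP: 74
Last octet of mask: 224
Network last octet = 74 AND 224 = 64

64


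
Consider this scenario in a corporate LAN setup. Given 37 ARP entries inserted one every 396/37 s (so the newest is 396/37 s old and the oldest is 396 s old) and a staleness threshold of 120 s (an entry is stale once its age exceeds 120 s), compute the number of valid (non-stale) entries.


Ages are k * 396/37 s for k = 1..37 (spacing = 10.7027 s).
Entry k is valid iff k * 396/37 <= 120 iff k <= 37 * 120 / 396 = 11.2121
n_valid = floor(11.2121) = 11
(n_stale = 37 - 11 = 26)

11


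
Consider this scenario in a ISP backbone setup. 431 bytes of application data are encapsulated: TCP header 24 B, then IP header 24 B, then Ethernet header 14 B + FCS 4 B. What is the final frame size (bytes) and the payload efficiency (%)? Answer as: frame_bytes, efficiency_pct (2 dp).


TCP segment = 431 + 24 = 455 B
IP packet = 455 + 24 = 479 B
Ethernet frame = 479 + 14 + 4 = 497 B
Efficiency = app / frame = 431 / 497 = 0.867203 = 86.7203% -> 86.72% (2 dp)

497, 86.72


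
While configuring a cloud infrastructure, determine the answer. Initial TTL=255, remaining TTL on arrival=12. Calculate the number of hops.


Given: initial TTL = 255, received TTL = 12
Hops = initial TTL - received TTL
Hops = 255 - 12 = 243

243


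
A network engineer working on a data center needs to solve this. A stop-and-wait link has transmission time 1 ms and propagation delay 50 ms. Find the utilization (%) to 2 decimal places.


Given: Ttrans = 1 ms, Tprop = 50 ms
RTT = 2 * Tprop = 2 * 50 = 100 ms
U = Ttrans / (Ttrans + RTT)
U = 1 / (1 + 100)
U = 1 / 101 = 0.009901
U% = 0.99%

0.99


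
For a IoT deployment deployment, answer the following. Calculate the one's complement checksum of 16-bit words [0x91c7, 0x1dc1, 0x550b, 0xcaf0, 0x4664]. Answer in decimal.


Given words: [0x91c7, 0x1dc1, 0x550b, 0xcaf0, 0x4664]
Step 1: Sum all words
Raw sum = 37319 + 7617 + 21771 + 51952 + 18020 = 136679
Step 2: Fold carry: (5607 + 2) = 5609
One's complement = ~5609 & 0xFFFF = 59926

59926


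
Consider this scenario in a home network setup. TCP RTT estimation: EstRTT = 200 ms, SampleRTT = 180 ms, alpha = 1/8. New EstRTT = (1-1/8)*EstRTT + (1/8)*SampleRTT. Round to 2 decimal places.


Given: EstRTT = 200 ms, SampleRTT = 180 ms, alpha = 1/8
New EstRTT = (1 - alpha) * EstRTT + alpha * SampleRTT
(7/8) * 200 = 175
(1/8) * 180 = 22.5
New EstRTT = 175 + 22.5 = 197.5 ms -> 197.50 ms (2 dp)

197.50


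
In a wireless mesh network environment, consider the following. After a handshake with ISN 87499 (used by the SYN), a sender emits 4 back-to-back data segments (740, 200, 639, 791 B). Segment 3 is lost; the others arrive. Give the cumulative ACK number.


SYN uses sequence number 87499; first data byte = ISN + 1 = 87500.
Segment 1: SEQ = 87500, len = 740 B, covers [87500, 88239]
Segment 2: SEQ = 88240, len = 200 B, covers [88240, 88439]
Segment 3: SEQ = 88440, len = 639 B, covers [88440, 89078] [LOST]
Segment 4: SEQ = 89079, len = 791 B, covers [89079, 89869]
In-order data received: bytes [87500, 88439] (segments 1..2).
Segment 3 missing -> gap begins at byte 88440; later segments buffered out of order.
Cumulative ACK = next expected in-order byte = 87500 + 740 + 200 = 88440

88440
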